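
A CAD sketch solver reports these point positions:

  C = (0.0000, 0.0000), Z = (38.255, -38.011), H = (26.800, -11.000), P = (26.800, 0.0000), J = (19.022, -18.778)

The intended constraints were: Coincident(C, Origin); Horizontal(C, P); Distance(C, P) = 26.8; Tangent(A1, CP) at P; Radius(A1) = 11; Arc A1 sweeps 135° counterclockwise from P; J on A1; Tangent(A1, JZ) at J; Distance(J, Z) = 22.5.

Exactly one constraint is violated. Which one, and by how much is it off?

Distance(J, Z) = 22.5 — off by 4.70.

C = (0.00, 0.00) ✓; C.y = 0.00, P.y = 0.00 ✓; |CP| = 26.80 ✓; ∠(HP, PC) = 90.00° ✓; |HP| = 11.00 ✓; bearing(H→J) − bearing(H→P) = 135.0° ✓; |HJ| = 11.00 ✓; ∠(HJ, JZ) = 90.00° ✓; |JZ| = 27.20 ✗.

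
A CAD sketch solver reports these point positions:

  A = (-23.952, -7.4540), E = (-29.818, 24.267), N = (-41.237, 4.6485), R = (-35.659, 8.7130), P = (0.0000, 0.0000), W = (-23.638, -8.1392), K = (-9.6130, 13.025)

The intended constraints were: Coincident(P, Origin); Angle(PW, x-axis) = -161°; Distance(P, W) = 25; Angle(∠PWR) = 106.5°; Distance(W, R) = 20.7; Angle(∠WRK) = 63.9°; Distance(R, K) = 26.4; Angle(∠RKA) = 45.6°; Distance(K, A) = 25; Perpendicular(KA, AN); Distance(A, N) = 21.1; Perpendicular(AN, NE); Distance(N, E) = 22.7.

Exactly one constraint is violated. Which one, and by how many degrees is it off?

Perpendicular(AN, NE) — off by 4.80°.

P = (0.00, 0.00) ✓; PW at -161.0° ✓; |PW| = 25.00 ✓; ∠PWR = 106.5° ✓; |WR| = 20.70 ✓; ∠WRK = 63.90° ✓; |RK| = 26.40 ✓; ∠RKA = 45.60° ✓; |KA| = 25.00 ✓; ∠(KA, AN) = 90.00° ✓; |AN| = 21.10 ✓; ∠(AN, NE) = 85.20° ✗; |NE| = 22.70 ✓.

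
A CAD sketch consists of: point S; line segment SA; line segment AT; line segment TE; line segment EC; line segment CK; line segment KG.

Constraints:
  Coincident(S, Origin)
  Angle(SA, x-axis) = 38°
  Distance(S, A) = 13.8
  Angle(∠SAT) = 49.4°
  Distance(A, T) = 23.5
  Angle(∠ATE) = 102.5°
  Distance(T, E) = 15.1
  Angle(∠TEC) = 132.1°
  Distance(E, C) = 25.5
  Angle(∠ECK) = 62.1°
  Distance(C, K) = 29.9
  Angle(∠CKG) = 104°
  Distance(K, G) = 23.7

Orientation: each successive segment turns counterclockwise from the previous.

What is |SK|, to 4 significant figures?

10.55

∠TEC = 132.1° gives EC at -66.00° from the x-axis; with |EC| = 25.5, C = (-7.908, -23.96). ∠ECK = 62.1° gives CK at 51.90° from the x-axis; with |CK| = 29.9, K = (10.54, -0.4302). Then |SK| = |K − S| = 10.55.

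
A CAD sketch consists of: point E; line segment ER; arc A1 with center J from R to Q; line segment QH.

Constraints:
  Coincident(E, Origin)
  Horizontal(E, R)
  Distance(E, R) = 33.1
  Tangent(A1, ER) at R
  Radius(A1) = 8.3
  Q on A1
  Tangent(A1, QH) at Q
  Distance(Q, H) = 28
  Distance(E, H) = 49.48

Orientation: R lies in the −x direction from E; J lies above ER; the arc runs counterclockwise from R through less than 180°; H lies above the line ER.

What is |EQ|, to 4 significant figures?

27.16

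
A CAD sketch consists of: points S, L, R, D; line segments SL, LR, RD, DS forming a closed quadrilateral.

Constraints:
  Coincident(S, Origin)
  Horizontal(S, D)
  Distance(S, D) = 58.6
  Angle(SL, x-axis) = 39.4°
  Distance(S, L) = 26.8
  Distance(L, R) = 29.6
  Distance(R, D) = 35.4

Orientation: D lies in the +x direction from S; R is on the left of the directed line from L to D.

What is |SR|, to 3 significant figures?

56.3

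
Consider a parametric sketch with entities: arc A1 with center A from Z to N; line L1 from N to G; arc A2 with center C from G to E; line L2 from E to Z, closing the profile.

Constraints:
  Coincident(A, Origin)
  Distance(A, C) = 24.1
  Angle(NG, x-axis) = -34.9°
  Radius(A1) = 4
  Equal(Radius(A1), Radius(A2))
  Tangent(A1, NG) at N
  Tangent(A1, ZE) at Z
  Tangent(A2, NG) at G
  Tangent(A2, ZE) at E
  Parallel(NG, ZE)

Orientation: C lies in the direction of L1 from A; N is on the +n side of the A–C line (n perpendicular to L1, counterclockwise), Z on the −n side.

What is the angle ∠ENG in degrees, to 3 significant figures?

18.4°

The slot axis is L1's direction at -34.9°, so u = (cos -34.9°, sin -34.9°) = (0.820, -0.572) and n = (−sin -34.9°, cos -34.9°) = (0.572, 0.820). A is at the origin and C lies 24.1 along u from A, so C = 24.1·u = (19.8, -13.8). Tangency of A1 to both parallel lines with radius 4.0 puts N and Z at A ± 4.0·n: N = (2.29, 3.28), Z = (-2.29, -3.28). Equal radii place G and E the same way about C: G = C + 4.0·n = (22.1, -10.5), E = C − 4.0·n = (17.5, -17.1). Then cos ∠ENG = NE·NG / (|NE||NG|), giving 18.4°.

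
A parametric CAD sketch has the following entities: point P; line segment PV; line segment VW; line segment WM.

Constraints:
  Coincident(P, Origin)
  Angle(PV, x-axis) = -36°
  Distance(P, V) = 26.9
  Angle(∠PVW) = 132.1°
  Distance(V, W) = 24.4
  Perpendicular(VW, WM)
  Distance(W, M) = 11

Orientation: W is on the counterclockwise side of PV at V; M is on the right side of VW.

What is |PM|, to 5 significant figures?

52.528

P is at the origin; PV runs at -36.0° with length 26.9, so V = 26.9·(cos -36.0°, sin -36.0°) = (21.763, -15.811). ∠PVW = 132.1°, so VW runs at -36.0° + (180° − 132.1°) = 11.900° from the x-axis; with |VW| = 24.4, W = V + 24.4·(cos 11.900°, sin 11.900°) = (45.638, -10.780). VW is perpendicular to WM; with |WM| = 11.0 on the right of VW, M = W + 11.0·(0.20620, -0.97851) = (47.906, -21.544). Then |PM| = |M − P| = 52.528.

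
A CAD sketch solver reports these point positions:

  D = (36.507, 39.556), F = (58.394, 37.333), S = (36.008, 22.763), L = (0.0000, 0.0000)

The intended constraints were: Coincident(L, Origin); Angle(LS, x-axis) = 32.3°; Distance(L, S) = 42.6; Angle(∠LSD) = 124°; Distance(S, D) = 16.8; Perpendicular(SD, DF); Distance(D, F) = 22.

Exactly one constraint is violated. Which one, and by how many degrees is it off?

Perpendicular(SD, DF) — off by 4.10°.

L = (0.00, 0.00) ✓; LS at 32.30° ✓; |LS| = 42.60 ✓; ∠LSD = 124.0° ✓; |SD| = 16.80 ✓; ∠(SD, DF) = 94.10° ✗; |DF| = 22.00 ✓.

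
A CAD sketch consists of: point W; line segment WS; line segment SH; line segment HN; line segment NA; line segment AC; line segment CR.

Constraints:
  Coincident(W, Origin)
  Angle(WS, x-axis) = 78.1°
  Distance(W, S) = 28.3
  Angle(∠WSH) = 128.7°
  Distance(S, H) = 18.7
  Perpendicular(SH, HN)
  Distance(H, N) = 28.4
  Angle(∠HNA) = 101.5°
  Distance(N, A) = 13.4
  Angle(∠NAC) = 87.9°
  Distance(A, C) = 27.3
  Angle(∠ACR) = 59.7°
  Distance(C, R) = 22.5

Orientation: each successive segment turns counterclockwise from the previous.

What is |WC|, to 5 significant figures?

25.995

W is at the origin; WS runs at 78.1° with length 28.3, so S = (5.8356, 27.692). ∠WSH = 128.7° gives SH at 129.40° from the x-axis; with |SH| = 18.7, H = (-6.0339, 42.142). The perpendicularity gives HN at right angles to SH, so HN runs at -140.60°; with |HN| = 28.4, N = (-27.980, 24.116). ∠HNA = 101.5° gives NA at -62.100° from the x-axis; with |NA| = 13.4, A = (-21.709, 12.273). ∠NAC = 87.9° gives AC at 30.000° from the x-axis; with |AC| = 27.3, C = (1.9332, 25.923). Then |WC| = |C − W| = 25.995.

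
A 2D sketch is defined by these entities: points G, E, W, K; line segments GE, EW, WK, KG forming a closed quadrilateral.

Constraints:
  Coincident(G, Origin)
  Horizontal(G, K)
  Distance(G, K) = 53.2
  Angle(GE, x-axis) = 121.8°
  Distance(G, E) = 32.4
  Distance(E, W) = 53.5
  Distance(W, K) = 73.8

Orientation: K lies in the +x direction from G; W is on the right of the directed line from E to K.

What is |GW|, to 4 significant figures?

30.43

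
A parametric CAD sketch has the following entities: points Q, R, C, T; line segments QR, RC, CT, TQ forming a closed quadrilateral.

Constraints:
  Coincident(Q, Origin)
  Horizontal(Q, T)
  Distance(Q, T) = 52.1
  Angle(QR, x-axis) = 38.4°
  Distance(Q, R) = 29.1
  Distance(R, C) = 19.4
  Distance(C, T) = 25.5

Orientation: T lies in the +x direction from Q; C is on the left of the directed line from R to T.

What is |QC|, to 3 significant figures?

47.6

Q is at the origin; QT is horizontal with |QT| = 52.1 and T in +x, so T = (52.1, 0). QR runs at 38.4° with |QR| = 29.1, so R = (22.8, 18.1). C is determined by |RC| = 19.4 and |CT| = 25.5 together: it lies at the intersection of circle(R, 19.4) and circle(T, 25.5). With |RT| = 34.4, the foot of the radical line on RT is 13.2 from R and the perpendicular offset is √(19.4² − 13.2²) = 14.2. Taking the left-of-RT solution: C = (41.5, 23.2).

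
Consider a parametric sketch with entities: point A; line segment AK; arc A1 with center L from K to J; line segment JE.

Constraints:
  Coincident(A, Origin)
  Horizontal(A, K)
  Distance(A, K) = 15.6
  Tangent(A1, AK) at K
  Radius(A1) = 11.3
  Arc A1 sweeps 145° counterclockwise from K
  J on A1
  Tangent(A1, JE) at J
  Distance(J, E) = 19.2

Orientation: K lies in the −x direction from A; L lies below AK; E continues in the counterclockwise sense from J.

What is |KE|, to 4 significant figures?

32.90

A is at the origin; A and K share the same y with |AK| = 15.6 and K on the −x side, so K = (-15.60, 0.000). Since A1 is tangent to AK there, LK ⟂ AK, so L = K + (0, -11.3) = (-15.60, -11.30). On A1, K sits at bearing 90° from L; a 145° counterclockwise sweep puts J at bearing 235°, so J = L + 11.3·(cos 235°, sin 235°) = (-22.08, -20.56). The tangent condition forces LJ to be normal to JE, so JE runs along (−sin 235°, cos 235°); with |JE| = 19.2, E = (-6.354, -31.57). Then |KE| = |E − K| = 32.90.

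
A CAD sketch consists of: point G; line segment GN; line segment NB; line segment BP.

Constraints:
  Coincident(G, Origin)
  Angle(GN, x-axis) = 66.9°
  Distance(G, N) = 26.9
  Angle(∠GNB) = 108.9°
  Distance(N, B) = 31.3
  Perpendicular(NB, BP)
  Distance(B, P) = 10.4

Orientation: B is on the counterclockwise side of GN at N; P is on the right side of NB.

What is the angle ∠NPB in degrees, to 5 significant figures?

71.620°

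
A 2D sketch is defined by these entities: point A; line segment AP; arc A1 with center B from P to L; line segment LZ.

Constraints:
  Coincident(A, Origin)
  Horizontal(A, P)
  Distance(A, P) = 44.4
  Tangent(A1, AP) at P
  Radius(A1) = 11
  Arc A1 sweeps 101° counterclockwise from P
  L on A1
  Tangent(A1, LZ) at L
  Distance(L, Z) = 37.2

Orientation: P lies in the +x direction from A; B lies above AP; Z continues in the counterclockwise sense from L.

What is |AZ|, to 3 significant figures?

69.1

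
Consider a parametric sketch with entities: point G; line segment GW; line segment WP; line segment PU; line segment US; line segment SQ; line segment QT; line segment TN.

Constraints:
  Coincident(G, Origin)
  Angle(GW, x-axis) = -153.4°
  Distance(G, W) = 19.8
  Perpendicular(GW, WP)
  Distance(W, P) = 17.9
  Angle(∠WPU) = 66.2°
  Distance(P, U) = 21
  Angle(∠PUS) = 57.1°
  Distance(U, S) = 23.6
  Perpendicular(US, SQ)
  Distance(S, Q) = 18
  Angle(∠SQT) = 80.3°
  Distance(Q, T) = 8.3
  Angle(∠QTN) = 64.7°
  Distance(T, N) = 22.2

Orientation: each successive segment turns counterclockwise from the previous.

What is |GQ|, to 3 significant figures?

32.3

G is at the origin; GW runs at -153.4° with length 19.8, so W = (-17.7, -8.87). GW is perpendicular to WP, so WP runs at -63.4°; with |WP| = 17.9, P = (-9.69, -24.9). ∠WPU = 66.2° gives PU at 50.4° from the x-axis; with |PU| = 21.0, U = (3.70, -8.69). ∠PUS = 57.1° gives US at 173° from the x-axis; with |US| = 23.6, S = (-19.7, -5.94). US is perpendicular to SQ, so SQ runs at -96.7°; with |SQ| = 18.0, Q = (-21.8, -23.8). Then |GQ| = |Q − G| = 32.3.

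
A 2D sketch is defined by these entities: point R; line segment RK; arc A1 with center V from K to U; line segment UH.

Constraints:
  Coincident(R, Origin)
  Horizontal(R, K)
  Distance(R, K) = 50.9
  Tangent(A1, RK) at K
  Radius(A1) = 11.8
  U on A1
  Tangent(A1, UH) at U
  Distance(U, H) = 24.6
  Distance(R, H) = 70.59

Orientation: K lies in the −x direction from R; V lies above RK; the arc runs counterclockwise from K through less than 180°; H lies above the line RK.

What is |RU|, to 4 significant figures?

46.99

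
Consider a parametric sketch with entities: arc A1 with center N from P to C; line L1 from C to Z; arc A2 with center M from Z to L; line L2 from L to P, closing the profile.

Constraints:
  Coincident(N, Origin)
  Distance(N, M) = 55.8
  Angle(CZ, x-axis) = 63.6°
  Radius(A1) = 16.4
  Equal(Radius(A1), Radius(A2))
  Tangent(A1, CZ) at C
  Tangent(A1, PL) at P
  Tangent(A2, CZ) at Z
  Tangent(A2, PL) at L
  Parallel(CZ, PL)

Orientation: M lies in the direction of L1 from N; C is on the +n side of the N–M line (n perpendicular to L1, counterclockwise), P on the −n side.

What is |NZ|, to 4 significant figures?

58.16

The slot axis is L1's direction at 63.6°, so u = (cos 63.6°, sin 63.6°) = (0.4446, 0.8957) and n = (−sin 63.6°, cos 63.6°) = (-0.8957, 0.4446). N is at the origin and M lies 55.8 along u from N, so M = 55.8·u = (24.81, 49.98). Tangency of A1 to both parallel lines with radius 16.4 puts C and P at N ± 16.4·n: C = (-14.69, 7.292), P = (14.69, -7.292). Equal radii place Z and L the same way about M: Z = M + 16.4·n = (10.12, 57.27), L = M − 16.4·n = (39.50, 42.69). Then |NZ| = |Z − N| = 58.16.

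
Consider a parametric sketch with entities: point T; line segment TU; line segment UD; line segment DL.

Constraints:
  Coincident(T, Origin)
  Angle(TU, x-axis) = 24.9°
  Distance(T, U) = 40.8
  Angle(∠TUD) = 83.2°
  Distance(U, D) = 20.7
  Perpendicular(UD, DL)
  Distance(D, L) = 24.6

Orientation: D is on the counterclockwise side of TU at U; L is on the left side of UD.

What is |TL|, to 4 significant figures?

22.47

T is at the origin; TU runs at 24.9° with length 40.8, so U = 40.8·(cos 24.9°, sin 24.9°) = (37.01, 17.18). ∠TUD = 83.2°, so UD runs at 24.9° + (180° − 83.2°) = 121.7° from the x-axis; with |UD| = 20.7, D = U + 20.7·(cos 121.7°, sin 121.7°) = (26.13, 34.79). The perpendicularity gives DL at right angles to UD; with |DL| = 24.6 on the left of UD, L = D + 24.6·(-0.8508, -0.5255) = (5.200, 21.86). Then |TL| = |L − T| = 22.47.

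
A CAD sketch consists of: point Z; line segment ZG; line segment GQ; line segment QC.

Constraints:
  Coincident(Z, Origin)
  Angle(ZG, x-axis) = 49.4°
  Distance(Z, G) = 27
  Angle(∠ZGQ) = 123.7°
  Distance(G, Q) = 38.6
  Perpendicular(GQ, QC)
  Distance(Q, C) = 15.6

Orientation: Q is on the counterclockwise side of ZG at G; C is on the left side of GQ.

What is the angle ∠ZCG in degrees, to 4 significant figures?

29.30°

Z is at the origin; ZG runs at 49.4° with length 27.0, so G = 27.0·(cos 49.4°, sin 49.4°) = (17.57, 20.50). ∠ZGQ = 123.7°, so GQ runs at 49.4° + (180° − 123.7°) = 105.7° from the x-axis; with |GQ| = 38.6, Q = G + 38.6·(cos 105.7°, sin 105.7°) = (7.126, 57.66). GQ is perpendicular to QC; with |QC| = 15.6 on the left of GQ, C = Q + 15.6·(-0.9627, -0.2706) = (-7.892, 53.44). Then cos ∠ZCG = CZ·CG / (|CZ||CG|), giving 29.30°.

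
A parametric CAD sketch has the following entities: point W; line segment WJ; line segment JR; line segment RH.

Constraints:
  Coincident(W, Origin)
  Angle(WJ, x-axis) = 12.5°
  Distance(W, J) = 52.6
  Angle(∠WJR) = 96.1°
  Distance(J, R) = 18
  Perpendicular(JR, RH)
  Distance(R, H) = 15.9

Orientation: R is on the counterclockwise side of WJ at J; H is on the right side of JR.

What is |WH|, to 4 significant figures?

72.17

∠WJR = 96.1°, so JR runs at 12.5° + (180° − 96.1°) = 96.40° from the x-axis; with |JR| = 18.0, R = J + 18.0·(cos 96.40°, sin 96.40°) = (49.35, 29.27). JR ⟂ RH; with |RH| = 15.9 on the right of JR, H = R + 15.9·(0.9938, 0.1115) = (65.15, 31.04). Then |WH| = |H − W| = 72.17.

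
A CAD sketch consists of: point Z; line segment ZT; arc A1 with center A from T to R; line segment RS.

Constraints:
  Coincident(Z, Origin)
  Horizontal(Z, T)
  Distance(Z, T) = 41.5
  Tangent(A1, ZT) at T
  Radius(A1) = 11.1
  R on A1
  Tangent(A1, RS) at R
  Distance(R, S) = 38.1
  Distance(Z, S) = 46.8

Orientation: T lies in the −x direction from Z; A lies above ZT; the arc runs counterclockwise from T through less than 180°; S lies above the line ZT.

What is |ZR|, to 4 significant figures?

31.91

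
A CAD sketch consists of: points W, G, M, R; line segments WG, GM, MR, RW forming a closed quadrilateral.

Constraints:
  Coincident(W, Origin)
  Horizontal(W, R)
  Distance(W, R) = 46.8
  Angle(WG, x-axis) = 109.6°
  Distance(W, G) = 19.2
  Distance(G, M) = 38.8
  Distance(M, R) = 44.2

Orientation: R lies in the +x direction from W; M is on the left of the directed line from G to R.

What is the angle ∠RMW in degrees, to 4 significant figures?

61.62°

W is at the origin; WR is horizontal with |WR| = 46.8 and R in +x, so R = (46.8, 0). WG runs at 109.6° with |WG| = 19.2, so G = (-6.441, 18.09). M is determined by |GM| = 38.8 and |MR| = 44.2 together: it lies at the intersection of circle(G, 38.8) and circle(R, 44.2). With |GR| = 56.23, the foot of the radical line on GR is 24.13 from G and the perpendicular offset is √(38.8² − 24.13²) = 30.38. Taking the left-of-GR solution: M = (26.18, 39.10).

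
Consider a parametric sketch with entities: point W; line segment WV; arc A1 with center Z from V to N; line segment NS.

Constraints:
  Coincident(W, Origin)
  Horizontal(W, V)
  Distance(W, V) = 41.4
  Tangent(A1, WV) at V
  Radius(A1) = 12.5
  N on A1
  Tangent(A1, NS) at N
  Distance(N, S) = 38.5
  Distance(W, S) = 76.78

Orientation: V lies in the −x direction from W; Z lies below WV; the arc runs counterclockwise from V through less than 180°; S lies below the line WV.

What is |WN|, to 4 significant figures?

54.83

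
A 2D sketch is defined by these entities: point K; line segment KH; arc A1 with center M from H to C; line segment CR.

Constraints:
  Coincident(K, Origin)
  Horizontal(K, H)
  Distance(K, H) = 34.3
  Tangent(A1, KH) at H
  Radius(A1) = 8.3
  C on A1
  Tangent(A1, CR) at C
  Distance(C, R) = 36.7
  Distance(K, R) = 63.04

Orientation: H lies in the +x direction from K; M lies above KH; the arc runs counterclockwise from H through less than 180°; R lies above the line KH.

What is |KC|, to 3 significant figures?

43.3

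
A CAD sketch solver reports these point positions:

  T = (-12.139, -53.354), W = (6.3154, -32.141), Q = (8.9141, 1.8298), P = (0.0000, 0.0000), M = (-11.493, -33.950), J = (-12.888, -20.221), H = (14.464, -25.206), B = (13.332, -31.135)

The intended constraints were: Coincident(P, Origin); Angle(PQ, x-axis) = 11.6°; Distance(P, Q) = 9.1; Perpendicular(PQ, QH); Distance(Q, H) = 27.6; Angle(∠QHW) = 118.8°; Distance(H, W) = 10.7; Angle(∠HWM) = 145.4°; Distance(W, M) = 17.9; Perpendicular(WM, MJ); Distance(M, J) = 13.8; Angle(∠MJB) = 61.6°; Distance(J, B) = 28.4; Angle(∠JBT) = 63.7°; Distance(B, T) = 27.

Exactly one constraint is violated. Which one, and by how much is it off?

Distance(B, T) = 27 — off by 6.80.

P = (0.00, 0.00) ✓; PQ at 11.60° ✓; |PQ| = 9.100 ✓; ∠(PQ, QH) = 90.00° ✓; |QH| = 27.60 ✓; ∠QHW = 118.8° ✓; |HW| = 10.70 ✓; ∠HWM = 145.4° ✓; |WM| = 17.90 ✓; ∠(WM, MJ) = 90.00° ✓; |MJ| = 13.80 ✓; ∠MJB = 61.60° ✓; |JB| = 28.40 ✓; ∠JBT = 63.70° ✓; |BT| = 33.80 ✗.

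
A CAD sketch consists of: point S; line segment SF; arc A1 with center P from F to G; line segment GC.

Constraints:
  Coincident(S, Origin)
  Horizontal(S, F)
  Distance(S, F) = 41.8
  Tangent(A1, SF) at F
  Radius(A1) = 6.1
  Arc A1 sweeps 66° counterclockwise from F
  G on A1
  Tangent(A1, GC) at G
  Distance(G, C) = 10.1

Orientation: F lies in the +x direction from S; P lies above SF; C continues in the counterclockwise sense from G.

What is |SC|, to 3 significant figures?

53.1

S is at the origin; S and F share the same y with |SF| = 41.8 and F on the +x side, so F = (41.8, 0.00). The tangent condition forces PF to be normal to SF, so P = F + (0, 6.1) = (41.8, 6.10). On A1, F sits at bearing -90° from P; a 66° counterclockwise sweep puts G at bearing -24°, so G = P + 6.1·(cos -24°, sin -24°) = (47.4, 3.62). A1 meets GC tangentially, so PG is at right angles to GC, so GC runs along (−sin -24°, cos -24°); with |GC| = 10.1, C = (51.5, 12.8). Then |SC| = |C − S| = 53.1.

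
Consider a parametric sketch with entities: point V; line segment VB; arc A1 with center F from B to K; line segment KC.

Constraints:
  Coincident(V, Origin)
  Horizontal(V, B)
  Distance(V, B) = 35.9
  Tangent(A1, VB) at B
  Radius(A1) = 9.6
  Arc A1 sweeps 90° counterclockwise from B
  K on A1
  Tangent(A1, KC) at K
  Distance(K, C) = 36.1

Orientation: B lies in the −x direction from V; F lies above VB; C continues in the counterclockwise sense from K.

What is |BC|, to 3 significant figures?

46.7

V is at the origin; VB is horizontal with |VB| = 35.9 and B on the −x side, so B = (-35.9, 0.00). A1 meets VB tangentially, so FB is at right angles to VB, so F = B + (0, 9.6) = (-35.9, 9.60). On A1, B sits at bearing -90° from F; a 90° counterclockwise sweep puts K at bearing 0°, so K = F + 9.6·(cos 0°, sin 0°) = (-26.3, 9.60). Tangency of A1 to KC means the radius FK is perpendicular to KC, so KC runs along (−sin 0°, cos 0°); with |KC| = 36.1, C = (-26.3, 45.7). Then |BC| = |C − B| = 46.7.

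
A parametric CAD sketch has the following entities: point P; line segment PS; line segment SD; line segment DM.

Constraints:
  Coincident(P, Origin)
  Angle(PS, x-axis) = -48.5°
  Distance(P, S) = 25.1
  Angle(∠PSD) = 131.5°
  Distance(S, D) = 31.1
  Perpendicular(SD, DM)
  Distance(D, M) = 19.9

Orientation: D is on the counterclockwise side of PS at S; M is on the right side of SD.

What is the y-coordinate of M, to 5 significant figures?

-38.699

P is at the origin; PS runs at -48.5° with length 25.1, so S = 25.1·(cos -48.5°, sin -48.5°) = (16.632, -18.799). ∠PSD = 131.5°, so SD runs at -48.5° + (180° − 131.5°) = 0.0000° from the x-axis; with |SD| = 31.1, D = S + 31.1·(cos 0.0000°, sin 0.0000°) = (47.732, -18.799). The perpendicularity gives DM at right angles to SD; with |DM| = 19.9 on the right of SD, M = D + 19.9·(0.0000, -1.0000) = (47.732, -38.699). So M.y = -38.699.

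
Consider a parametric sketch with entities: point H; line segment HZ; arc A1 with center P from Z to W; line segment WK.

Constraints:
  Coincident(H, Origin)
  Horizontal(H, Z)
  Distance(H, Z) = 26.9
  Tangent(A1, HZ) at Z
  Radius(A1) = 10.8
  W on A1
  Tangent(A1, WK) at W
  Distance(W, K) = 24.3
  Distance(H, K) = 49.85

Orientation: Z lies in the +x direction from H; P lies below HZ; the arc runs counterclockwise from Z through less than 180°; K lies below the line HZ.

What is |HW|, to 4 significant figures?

25.64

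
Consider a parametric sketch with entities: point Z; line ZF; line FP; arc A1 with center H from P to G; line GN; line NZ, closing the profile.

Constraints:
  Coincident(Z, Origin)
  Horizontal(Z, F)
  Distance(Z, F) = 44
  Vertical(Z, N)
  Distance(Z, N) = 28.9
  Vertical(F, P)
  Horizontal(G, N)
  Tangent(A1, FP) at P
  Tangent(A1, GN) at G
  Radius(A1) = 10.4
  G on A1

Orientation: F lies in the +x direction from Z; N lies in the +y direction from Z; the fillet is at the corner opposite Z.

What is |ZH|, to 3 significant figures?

38.4

Z is at the origin; ZF is horizontal with |ZF| = 44.0 and F on the +x side, so F = (44.0, 0.00). Z and N share the same x with |ZN| = 28.9 and N on the +y side, so N = (0.00, 28.9). The virtual corner opposite Z is at (44.0, 28.9). The tangent condition forces HP to be normal to FP and the tangent condition forces HG to be normal to GN, with radius 10.4, so the center H sits 10.4 in from both sides at H = (33.6, 18.5). Then |ZH| = |H − Z| = 38.4.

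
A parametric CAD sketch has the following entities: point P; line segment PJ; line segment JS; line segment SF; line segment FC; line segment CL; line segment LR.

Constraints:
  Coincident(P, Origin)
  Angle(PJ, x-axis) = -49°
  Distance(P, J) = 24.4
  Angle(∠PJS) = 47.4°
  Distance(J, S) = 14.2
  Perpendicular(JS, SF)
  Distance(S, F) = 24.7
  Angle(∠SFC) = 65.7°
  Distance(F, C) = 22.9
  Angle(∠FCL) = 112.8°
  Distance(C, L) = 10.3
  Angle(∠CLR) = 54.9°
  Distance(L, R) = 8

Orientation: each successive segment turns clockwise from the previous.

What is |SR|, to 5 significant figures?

17.208

P is at the origin; PJ runs at -49.0° with length 24.4, so J = (16.008, -18.415). ∠PJS = 47.4° gives JS at 178.40° from the x-axis; with |JS| = 14.2, S = (1.8134, -18.018). JS ⟂ SF, so SF runs at 88.400°; with |SF| = 24.7, F = (2.5030, 6.6719). ∠SFC = 65.7° gives FC at -25.900° from the x-axis; with |FC| = 22.9, C = (23.103, -3.3308). ∠FCL = 112.8° gives CL at -93.100° from the x-axis; with |CL| = 10.3, L = (22.546, -13.616). ∠CLR = 54.9° gives LR at 141.80° from the x-axis; with |LR| = 8.0, R = (16.259, -8.6685). Then |SR| = |R − S| = 17.208.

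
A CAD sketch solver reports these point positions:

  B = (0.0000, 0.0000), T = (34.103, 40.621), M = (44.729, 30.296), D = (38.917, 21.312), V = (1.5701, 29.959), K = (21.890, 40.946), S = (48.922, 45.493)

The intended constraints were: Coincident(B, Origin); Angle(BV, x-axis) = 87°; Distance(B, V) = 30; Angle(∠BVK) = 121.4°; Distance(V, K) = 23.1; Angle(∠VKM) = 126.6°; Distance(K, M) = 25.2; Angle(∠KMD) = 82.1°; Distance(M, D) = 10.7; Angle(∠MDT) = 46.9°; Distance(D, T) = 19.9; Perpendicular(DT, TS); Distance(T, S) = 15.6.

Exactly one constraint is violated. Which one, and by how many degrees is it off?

Perpendicular(DT, TS) — off by 4.20°.

B = (0.00, 0.00) ✓; BV at 87.00° ✓; |BV| = 30.00 ✓; ∠BVK = 121.4° ✓; |VK| = 23.10 ✓; ∠VKM = 126.6° ✓; |KM| = 25.20 ✓; ∠KMD = 82.10° ✓; |MD| = 10.70 ✓; ∠MDT = 46.90° ✓; |DT| = 19.90 ✓; ∠(DT, TS) = 85.80° ✗; |TS| = 15.60 ✓.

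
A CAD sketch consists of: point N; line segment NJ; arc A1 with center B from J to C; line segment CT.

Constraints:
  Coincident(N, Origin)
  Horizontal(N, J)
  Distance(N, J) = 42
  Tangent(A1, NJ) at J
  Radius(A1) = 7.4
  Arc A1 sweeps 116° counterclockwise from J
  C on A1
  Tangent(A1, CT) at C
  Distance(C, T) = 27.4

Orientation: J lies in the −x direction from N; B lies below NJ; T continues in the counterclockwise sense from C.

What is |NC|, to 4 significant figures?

49.80

N is at the origin; N and J share the same y with |NJ| = 42.0 and J on the −x side, so J = (-42.00, 0.000). Since A1 is tangent to NJ there, BJ ⟂ NJ, so B = J + (0, -7.4) = (-42.00, -7.400). On A1, J sits at bearing 90° from B; a 116° counterclockwise sweep puts C at bearing 206°, so C = B + 7.4·(cos 206°, sin 206°) = (-48.65, -10.64). Then |NC| = |C − N| = 49.80.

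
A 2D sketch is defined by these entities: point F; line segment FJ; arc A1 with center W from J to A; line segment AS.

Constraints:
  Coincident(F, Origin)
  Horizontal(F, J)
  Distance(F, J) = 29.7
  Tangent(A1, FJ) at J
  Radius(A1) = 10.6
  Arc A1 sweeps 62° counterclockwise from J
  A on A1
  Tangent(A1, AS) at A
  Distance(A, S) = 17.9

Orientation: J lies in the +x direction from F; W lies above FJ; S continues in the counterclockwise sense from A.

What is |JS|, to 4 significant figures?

27.83

F is at the origin; F and J share the same y with |FJ| = 29.7 and J on the +x side, so J = (29.70, 0.000). Tangency of A1 to FJ means the radius WJ is perpendicular to FJ, so W = J + (0, 10.6) = (29.70, 10.60). On A1, J sits at bearing -90° from W; a 62° counterclockwise sweep puts A at bearing -28°, so A = W + 10.6·(cos -28°, sin -28°) = (39.06, 5.624). A1 meets AS tangentially, so WA is at right angles to AS, so AS runs along (−sin -28°, cos -28°); with |AS| = 17.9, S = (47.46, 21.43). Then |JS| = |S − J| = 27.83.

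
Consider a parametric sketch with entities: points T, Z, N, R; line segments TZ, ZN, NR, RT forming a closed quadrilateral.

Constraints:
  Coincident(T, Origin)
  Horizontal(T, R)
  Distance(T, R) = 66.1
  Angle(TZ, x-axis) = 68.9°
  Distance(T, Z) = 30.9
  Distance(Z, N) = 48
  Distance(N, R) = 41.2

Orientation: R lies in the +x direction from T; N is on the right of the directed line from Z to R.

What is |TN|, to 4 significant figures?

32.41

T is at the origin; T and R share the same y with |TR| = 66.1 and R in +x, so R = (66.1, 0). TZ runs at 68.9° with |TZ| = 30.9, so Z = (11.12, 28.83). N is determined by |ZN| = 48.0 and |NR| = 41.2 together: it lies at the intersection of circle(Z, 48.0) and circle(R, 41.2). With |ZR| = 62.08, the foot of the radical line on ZR is 35.92 from Z and the perpendicular offset is √(48.0² − 35.92²) = 31.84. Taking the right-of-ZR solution: N = (28.15, -16.05).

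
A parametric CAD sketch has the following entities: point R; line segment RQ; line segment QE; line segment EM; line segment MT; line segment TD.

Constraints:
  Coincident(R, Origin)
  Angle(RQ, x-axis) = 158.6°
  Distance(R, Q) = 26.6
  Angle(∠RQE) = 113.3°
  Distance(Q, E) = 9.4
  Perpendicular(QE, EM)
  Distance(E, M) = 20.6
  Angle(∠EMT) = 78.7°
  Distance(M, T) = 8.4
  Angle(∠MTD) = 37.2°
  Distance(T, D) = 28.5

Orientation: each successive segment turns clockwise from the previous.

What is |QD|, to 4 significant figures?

27.58

R is at the origin; RQ runs at 158.6° with length 26.6, so Q = (-24.77, 9.706). ∠RQE = 113.3° gives QE at 91.90° from the x-axis; with |QE| = 9.4, E = (-25.08, 19.10). QE is perpendicular to EM, so EM runs at 1.900°; with |EM| = 20.6, M = (-4.489, 19.78). ∠EMT = 78.7° gives MT at -99.40° from the x-axis; with |MT| = 8.4, T = (-5.861, 11.50). ∠MTD = 37.2° gives TD at 117.8° from the x-axis; with |TD| = 28.5, D = (-19.15, 36.71). Then |QD| = |D − Q| = 27.58.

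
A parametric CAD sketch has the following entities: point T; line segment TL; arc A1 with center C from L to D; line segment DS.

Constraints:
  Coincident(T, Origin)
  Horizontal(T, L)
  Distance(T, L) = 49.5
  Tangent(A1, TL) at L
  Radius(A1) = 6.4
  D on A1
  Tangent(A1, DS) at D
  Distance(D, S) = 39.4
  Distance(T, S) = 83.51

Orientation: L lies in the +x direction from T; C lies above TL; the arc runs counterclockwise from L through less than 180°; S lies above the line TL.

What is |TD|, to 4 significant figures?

55.14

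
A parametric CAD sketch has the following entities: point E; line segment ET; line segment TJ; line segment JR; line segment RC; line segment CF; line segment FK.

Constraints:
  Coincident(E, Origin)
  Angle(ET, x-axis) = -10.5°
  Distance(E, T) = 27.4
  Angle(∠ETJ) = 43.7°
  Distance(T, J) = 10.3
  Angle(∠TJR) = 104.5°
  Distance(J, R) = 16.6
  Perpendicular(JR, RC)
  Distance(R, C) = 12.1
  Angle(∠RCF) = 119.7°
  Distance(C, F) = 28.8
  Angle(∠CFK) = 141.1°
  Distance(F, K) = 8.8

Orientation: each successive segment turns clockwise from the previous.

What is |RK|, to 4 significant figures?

41.94

E is at the origin; ET runs at -10.5° with length 27.4, so T = (26.94, -4.993). ∠ETJ = 43.7° gives TJ at -146.8° from the x-axis; with |TJ| = 10.3, J = (18.32, -10.63). ∠TJR = 104.5° gives JR at 137.7° from the x-axis; with |JR| = 16.6, R = (6.045, 0.5389). The perpendicularity gives RC at right angles to JR, so RC runs at 47.70°; with |RC| = 12.1, C = (14.19, 9.488). ∠RCF = 119.7° gives CF at -12.60° from the x-axis; with |CF| = 28.8, F = (42.29, 3.206). ∠CFK = 141.1° gives FK at -51.50° from the x-axis; with |FK| = 8.8, K = (47.77, -3.681). Then |RK| = |K − R| = 41.94.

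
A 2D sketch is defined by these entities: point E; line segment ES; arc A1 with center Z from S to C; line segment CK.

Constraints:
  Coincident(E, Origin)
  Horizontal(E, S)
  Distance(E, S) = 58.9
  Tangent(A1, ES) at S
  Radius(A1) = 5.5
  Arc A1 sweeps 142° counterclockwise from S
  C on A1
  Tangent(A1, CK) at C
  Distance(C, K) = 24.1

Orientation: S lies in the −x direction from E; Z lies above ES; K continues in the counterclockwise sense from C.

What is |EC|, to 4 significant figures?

56.38

A1 meets ES tangentially, so ZS is at right angles to ES, so Z = S + (0, 5.5) = (-58.90, 5.500). On A1, S sits at bearing -90° from Z; a 142° counterclockwise sweep puts C at bearing 52°, so C = Z + 5.5·(cos 52°, sin 52°) = (-55.51, 9.834). Then |EC| = |C − E| = 56.38.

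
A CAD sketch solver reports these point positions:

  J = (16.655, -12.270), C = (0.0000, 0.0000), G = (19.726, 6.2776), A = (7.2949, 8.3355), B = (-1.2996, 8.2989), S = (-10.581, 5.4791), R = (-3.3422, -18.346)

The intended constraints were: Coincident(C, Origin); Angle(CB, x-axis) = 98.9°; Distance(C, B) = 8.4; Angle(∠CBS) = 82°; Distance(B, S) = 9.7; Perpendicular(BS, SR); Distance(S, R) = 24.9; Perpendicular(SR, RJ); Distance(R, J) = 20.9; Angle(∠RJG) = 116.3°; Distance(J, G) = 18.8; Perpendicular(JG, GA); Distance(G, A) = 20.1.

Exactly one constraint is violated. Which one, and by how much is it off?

Distance(G, A) = 20.1 — off by 7.50.

C = (0.00, 0.00) ✓; CB at 98.90° ✓; |CB| = 8.400 ✓; ∠CBS = 82.00° ✓; |BS| = 9.700 ✓; ∠(BS, SR) = 90.00° ✓; |SR| = 24.90 ✓; ∠(SR, RJ) = 90.00° ✓; |RJ| = 20.90 ✓; ∠RJG = 116.3° ✓; |JG| = 18.80 ✓; ∠(JG, GA) = 90.00° ✓; |GA| = 12.60 ✗.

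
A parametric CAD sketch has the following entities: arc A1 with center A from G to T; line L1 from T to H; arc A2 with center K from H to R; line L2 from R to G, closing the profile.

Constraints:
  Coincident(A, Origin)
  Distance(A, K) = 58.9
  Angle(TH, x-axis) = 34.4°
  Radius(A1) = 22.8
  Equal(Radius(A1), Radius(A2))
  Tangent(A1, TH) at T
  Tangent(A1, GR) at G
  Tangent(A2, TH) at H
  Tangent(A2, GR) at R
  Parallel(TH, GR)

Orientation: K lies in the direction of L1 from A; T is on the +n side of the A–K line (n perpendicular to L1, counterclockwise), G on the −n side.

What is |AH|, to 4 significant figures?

63.16

Tangency of A1 to both parallel lines with radius 22.8 puts T and G at A ± 22.8·n: T = (-12.88, 18.81), G = (12.88, -18.81). Equal radii place H and R the same way about K: H = K + 22.8·n = (35.72, 52.09), R = K − 22.8·n = (61.48, 14.46). Then |AH| = |H − A| = 63.16.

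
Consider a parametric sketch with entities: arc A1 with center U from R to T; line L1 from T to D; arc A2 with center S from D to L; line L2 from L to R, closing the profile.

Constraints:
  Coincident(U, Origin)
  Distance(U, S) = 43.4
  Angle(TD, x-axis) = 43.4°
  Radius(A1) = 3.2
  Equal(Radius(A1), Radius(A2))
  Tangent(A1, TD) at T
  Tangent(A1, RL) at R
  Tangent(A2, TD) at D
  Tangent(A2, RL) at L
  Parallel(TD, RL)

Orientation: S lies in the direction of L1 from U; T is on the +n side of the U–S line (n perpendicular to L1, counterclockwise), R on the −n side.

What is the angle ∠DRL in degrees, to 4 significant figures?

8.389°

The slot axis is L1's direction at 43.4°, so u = (cos 43.4°, sin 43.4°) = (0.7266, 0.6871) and n = (−sin 43.4°, cos 43.4°) = (-0.6871, 0.7266). U is at the origin and S lies 43.4 along u from U, so S = 43.4·u = (31.53, 29.82). Tangency of A1 to both parallel lines with radius 3.2 puts T and R at U ± 3.2·n: T = (-2.199, 2.325), R = (2.199, -2.325). Equal radii place D and L the same way about S: D = S + 3.2·n = (29.33, 32.14), L = S − 3.2·n = (33.73, 27.49). Then cos ∠DRL = RD·RL / (|RD||RL|), giving 8.389°.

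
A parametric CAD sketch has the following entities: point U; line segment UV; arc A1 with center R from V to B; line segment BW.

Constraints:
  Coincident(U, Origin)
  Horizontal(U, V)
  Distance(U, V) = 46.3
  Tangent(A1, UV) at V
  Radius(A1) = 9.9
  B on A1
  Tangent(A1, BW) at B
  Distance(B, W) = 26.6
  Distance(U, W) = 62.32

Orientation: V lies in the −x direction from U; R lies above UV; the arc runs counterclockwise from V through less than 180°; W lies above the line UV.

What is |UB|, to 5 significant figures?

40.082

U is at the origin; U and V share the same y with |UV| = 46.3 and V on the −x side, so V = (-46.300, 0.0000). The tangent condition forces RV to be normal to UV, so R = V + (0, 9.9) = (-46.300, 9.9000). Since RB ⟂ BW (tangency), |RW| = √(9.9² + 26.6²) = 28.383 regardless of where B sits on A1. So W lies on both circle(U, 62.32) and circle(R, 28.383); the above-UV intersection is W = (-49.299, 38.124). B is the foot of the tangent from W: B = (-37.439, 14.314).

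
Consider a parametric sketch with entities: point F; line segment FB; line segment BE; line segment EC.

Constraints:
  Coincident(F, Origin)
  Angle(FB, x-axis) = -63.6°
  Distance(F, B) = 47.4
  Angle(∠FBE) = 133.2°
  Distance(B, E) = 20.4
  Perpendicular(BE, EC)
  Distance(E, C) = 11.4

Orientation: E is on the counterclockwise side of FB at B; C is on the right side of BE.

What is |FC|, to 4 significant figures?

70.03

F is at the origin; FB runs at -63.6° with length 47.4, so B = 47.4·(cos -63.6°, sin -63.6°) = (21.08, -42.46). ∠FBE = 133.2°, so BE runs at -63.6° + (180° − 133.2°) = -16.80° from the x-axis; with |BE| = 20.4, E = B + 20.4·(cos -16.80°, sin -16.80°) = (40.61, -48.35). BE ⟂ EC; with |EC| = 11.4 on the right of BE, C = E + 11.4·(-0.2890, -0.9573) = (37.31, -59.27). Then |FC| = |C − F| = 70.03.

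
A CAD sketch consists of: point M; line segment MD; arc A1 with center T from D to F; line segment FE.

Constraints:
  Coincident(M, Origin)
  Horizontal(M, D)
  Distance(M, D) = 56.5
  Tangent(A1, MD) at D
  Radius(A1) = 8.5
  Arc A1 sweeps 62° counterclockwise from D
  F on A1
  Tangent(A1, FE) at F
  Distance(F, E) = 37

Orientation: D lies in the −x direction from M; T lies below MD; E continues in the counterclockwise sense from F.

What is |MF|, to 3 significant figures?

64.2

M is at the origin; MD is horizontal with |MD| = 56.5 and D on the −x side, so D = (-56.5, 0.00). A1 meets MD tangentially, so TD is at right angles to MD, so T = D + (0, -8.5) = (-56.5, -8.50). On A1, D sits at bearing 90° from T; a 62° counterclockwise sweep puts F at bearing 152°, so F = T + 8.5·(cos 152°, sin 152°) = (-64.0, -4.51). Then |MF| = |F − M| = 64.2.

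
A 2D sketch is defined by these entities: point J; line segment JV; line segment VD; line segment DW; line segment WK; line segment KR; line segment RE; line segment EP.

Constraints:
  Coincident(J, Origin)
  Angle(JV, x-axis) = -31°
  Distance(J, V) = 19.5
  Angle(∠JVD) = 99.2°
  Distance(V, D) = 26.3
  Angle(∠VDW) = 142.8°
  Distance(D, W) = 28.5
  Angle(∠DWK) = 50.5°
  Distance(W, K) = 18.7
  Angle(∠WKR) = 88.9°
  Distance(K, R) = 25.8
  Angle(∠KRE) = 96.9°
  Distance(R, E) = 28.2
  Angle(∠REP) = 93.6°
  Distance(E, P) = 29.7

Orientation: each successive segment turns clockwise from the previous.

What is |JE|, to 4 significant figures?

63.81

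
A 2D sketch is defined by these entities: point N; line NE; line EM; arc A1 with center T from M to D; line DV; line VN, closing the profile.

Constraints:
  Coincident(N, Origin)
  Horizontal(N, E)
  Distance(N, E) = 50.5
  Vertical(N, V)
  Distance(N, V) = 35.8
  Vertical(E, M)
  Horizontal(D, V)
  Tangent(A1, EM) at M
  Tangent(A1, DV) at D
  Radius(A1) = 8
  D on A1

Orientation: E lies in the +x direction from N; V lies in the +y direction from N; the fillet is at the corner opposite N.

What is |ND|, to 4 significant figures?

55.57

The virtual corner opposite N is at (50.50, 35.80). The tangent condition forces TM to be normal to EM and A1 meets DV tangentially, so TD is at right angles to DV, with radius 8.0, so the center T sits 8.0 in from both sides at T = (42.50, 27.80). That places the tangent points at M = (50.50, 27.80) on EM and D = (42.50, 35.80) on DV. Then |ND| = |D − N| = 55.57.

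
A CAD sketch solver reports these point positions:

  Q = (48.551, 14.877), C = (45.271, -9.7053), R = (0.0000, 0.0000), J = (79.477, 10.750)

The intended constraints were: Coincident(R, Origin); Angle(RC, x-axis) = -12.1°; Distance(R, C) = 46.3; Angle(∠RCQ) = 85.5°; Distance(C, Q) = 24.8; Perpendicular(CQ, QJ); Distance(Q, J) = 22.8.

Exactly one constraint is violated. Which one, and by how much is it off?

Distance(Q, J) = 22.8 — off by 8.40.

R = (0.00, 0.00) ✓; RC at -12.10° ✓; |RC| = 46.30 ✓; ∠RCQ = 85.50° ✓; |CQ| = 24.80 ✓; ∠(CQ, QJ) = 90.00° ✓; |QJ| = 31.20 ✗.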